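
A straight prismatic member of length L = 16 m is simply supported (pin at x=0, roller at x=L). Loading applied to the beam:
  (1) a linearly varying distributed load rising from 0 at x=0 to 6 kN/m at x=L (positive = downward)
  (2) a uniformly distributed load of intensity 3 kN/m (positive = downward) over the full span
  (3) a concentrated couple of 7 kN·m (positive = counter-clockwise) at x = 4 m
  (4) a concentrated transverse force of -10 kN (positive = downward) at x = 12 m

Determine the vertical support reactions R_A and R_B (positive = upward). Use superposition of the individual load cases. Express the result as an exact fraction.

R_A = 607/16 kN, R_B = 769/16 kN

Load 1 — triangular load w₀=6 kN/m (0→w₀ over full span):
  R_A = w₀L/6 = 6·16/6 = 16 kN
  R_B = w₀L/3 = 6·16/3 = 32 kN
Load 2 — uniform load w=3 kN/m over full span:
  R_A = wL/2 = 3·16/2 = 24 kN
  R_B = wL/2 = 3·16/2 = 24 kN
Load 3 — applied couple M₀=7 kN·m at a=4 m (b=L-a=12):
  R_A = M₀/L = 7/16 kN
  R_B = -M₀/L = -7/16 kN
Load 4 — point force P=-10 kN at a=12 m (b=L-a=4):
  R_A = Pb/L = (-10)·4/16 = -5/2 kN
  R_B = Pa/L = (-10)·12/16 = -15/2 kN
Superposition: R_A = 607/16 kN, R_B = 769/16 kN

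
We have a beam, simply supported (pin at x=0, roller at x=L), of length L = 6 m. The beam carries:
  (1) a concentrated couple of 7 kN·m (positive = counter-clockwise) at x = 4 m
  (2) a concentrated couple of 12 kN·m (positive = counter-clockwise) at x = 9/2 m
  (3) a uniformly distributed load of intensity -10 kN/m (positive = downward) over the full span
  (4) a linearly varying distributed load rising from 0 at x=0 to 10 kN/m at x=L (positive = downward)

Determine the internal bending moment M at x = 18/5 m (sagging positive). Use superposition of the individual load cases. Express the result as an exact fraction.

M(18/5) = -219/25 kN·m

Load 1 — applied couple M₀=7 kN·m at a=4 m (b=L-a=2):
  M_1 = M₀x/L  [x≤a] = 7·(18/5)/6 = 21/5 kN·m
Load 2 — applied couple M₀=12 kN·m at a=9/2 m (b=L-a=3/2):
  M_2 = M₀x/L  [x≤a] = 12·(18/5)/6 = 36/5 kN·m
Load 3 — uniform load w=-10 kN/m over full span:
  M_3 = wx(L-x)/2 = (-10)·(18/5)·(6-(18/5))/2 = -216/5 kN·m
Load 4 — triangular load w₀=10 kN/m (0→w₀ over full span):
  M_4 = w₀Lx/6 - w₀x³/(6L) = 10·6·(18/5)/6 - 10·(18/5)³/(6·6) = 576/25 kN·m
Superposition: M = Σ M_i = -219/25 kN·m ≈ -8.760000 kN·m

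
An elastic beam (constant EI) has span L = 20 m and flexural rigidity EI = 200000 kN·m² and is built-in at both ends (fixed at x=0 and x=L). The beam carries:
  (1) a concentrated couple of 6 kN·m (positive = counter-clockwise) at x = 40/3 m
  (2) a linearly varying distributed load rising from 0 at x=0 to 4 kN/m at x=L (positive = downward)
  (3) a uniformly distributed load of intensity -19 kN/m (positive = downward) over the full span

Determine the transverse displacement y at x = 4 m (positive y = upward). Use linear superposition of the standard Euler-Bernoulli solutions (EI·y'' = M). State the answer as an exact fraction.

y(4) = 4579/312500 m

Load 1 — applied couple M₀=6 kN·m at a=40/3 m (b=L-a=20/3):
  y_1 = (R_Ax³/6 - M_Ax²/2)/EI  [x≤a] with R_A=2/5, M_A=2 = ((2/5)·4³/6 - 2·4²/2)/200000 = -11/187500 m
Load 2 — triangular load w₀=4 kN/m (0→w₀ over full span):
  y_2 = -w₀x²(L-x)²(x+2L)/(120LEI) = -4·4²·(20-4)²·(4+2·20)/(120·20·200000) = -352/234375 m
Load 3 — uniform load w=-19 kN/m over full span:
  y_3 = -wx²(L-x)²/(24EI) = -(-19)·4²·(20-4)²/(24·200000) = 152/9375 m
Superposition: y = Σ y_i = 4579/312500 m ≈ 0.014653 m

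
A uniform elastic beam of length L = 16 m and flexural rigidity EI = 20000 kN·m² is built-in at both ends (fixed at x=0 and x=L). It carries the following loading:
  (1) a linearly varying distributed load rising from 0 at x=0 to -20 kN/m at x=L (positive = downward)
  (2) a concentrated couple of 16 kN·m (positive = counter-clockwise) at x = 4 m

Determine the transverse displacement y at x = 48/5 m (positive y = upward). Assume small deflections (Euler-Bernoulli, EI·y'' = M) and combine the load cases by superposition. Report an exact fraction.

Load 1 — triangular load w₀=-20 kN/m (0→w₀ over full span):
  y_1 = -w₀x²(L-x)²(x+2L)/(120LEI) = -(-20)·(48/5)²·(16-(48/5))²·((48/5)+2·16)/(120·16·20000) = 159744/1953125 m
Load 2 — applied couple M₀=16 kN·m at a=4 m (b=L-a=12):
  y_2 = (R_Ax³/6 - M_Ax²/2 - M₀(x-a)²/2)/EI  [x>a] with R_A=9/8, M_A=-3 = ((9/8)·(48/5)³/6 - (-3)·(48/5)²/2 - 16·((48/5)-4)²/2)/20000 = 208/78125 m
Superposition: y = Σ y_i = 164944/1953125 m ≈ 0.084451 m

y(48/5) = 164944/1953125 m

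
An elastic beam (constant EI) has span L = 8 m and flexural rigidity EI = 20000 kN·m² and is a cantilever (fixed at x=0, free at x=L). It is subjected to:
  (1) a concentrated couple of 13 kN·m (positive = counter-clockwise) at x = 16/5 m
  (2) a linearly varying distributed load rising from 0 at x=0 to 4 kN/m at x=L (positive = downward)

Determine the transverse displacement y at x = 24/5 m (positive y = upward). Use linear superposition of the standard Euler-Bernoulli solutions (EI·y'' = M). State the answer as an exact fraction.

Load 1 — applied couple M₀=13 kN·m at a=16/5 m (b=L-a=24/5):
  y_1 = M₀a(2x-a)/(2EI)  [x>a] = 13·(16/5)·(2·(24/5)-(16/5))/(2·20000) = 104/15625 m
Load 2 — triangular load w₀=4 kN/m (0→w₀ over full span):
  y_2 = (w₀Lx³/12-w₀L²x²/6-w₀x⁵/(120L))/EI = (4·8·(24/5)³/12-4·8²·(24/5)²/6-4·(24/5)⁵/(120·8))/20000 = -341184/9765625 m
Superposition: y = Σ y_i = -276184/9765625 m ≈ -0.028281 m

y(24/5) = -276184/9765625 m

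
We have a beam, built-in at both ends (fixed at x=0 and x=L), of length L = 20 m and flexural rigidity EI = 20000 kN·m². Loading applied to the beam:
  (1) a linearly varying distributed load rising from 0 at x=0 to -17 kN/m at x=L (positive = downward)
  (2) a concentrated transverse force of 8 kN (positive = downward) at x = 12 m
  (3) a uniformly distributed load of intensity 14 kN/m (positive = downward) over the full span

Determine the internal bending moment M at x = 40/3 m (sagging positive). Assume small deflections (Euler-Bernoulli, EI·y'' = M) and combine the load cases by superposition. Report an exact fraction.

M(40/3) = 100328/2025 kN·m

Load 1 — triangular load w₀=-17 kN/m (0→w₀ over full span):
  M_1 = 3w₀Lx/20 - w₀L²/30 - w₀x³/(6L) = 3·(-17)·20·(40/3)/20 - (-17)·20²/30 - (-17)·(40/3)³/(6·20) = -9520/81 kN·m
Load 2 — point force P=8 kN at a=12 m (b=L-a=8):
  M_2 = Pa²(a+3b)(L-x)/L³ - Pa²b/L²  [x>a] = 8·12²·(12+3·8)·(20-(40/3))/20³ - 8·12²·8/20² = 288/25 kN·m
Load 3 — uniform load w=14 kN/m over full span:
  M_3 = wLx/2 - wL²/12 - wx²/2 = 14·20·(40/3)/2 - 14·20²/12 - 14·(40/3)²/2 = 1400/9 kN·m
Superposition: M = Σ M_i = 100328/2025 kN·m ≈ 49.544691 kN·m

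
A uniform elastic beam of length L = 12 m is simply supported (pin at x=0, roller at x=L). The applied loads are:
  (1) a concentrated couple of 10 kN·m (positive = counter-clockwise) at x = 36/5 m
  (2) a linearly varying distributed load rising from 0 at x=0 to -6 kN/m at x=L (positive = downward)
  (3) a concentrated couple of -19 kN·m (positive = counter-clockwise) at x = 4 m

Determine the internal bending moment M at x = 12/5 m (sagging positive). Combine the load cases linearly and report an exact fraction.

M(12/5) = -3681/125 kN·m

Load 1 — applied couple M₀=10 kN·m at a=36/5 m (b=L-a=24/5):
  M_1 = M₀x/L  [x≤a] = 10·(12/5)/12 = 2 kN·m
Load 2 — triangular load w₀=-6 kN/m (0→w₀ over full span):
  M_2 = w₀Lx/6 - w₀x³/(6L) = (-6)·12·(12/5)/6 - (-6)·(12/5)³/(6·12) = -3456/125 kN·m
Load 3 — applied couple M₀=-19 kN·m at a=4 m (b=L-a=8):
  M_3 = M₀x/L  [x≤a] = (-19)·(12/5)/12 = -19/5 kN·m
Superposition: M = Σ M_i = -3681/125 kN·m ≈ -29.448000 kN·m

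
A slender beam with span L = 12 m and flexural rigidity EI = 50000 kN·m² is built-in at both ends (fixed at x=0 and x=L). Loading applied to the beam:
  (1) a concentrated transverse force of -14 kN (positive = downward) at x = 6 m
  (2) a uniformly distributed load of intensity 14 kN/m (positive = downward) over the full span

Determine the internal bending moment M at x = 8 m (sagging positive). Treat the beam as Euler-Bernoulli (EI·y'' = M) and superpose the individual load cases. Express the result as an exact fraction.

M(8) = 49 kN·m

Load 1 — point force P=-14 kN at a=6 m (b=L-a=6):
  M_1 = Pa²(a+3b)(L-x)/L³ - Pa²b/L²  [x>a] = (-14)·6²·(6+3·6)·(12-8)/12³ - (-14)·6²·6/12² = -7 kN·m
Load 2 — uniform load w=14 kN/m over full span:
  M_2 = wLx/2 - wL²/12 - wx²/2 = 14·12·8/2 - 14·12²/12 - 14·8²/2 = 56 kN·m
Superposition: M = Σ M_i = 49 kN·m ≈ 49.000000 kN·m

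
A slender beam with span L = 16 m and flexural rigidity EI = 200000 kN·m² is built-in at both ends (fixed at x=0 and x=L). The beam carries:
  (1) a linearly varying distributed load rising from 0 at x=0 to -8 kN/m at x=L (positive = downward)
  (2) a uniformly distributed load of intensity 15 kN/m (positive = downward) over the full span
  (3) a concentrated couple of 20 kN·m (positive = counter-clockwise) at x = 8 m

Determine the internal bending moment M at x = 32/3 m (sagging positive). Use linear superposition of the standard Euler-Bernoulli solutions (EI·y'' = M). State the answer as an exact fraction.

Load 1 — triangular load w₀=-8 kN/m (0→w₀ over full span):
  M_1 = 3w₀Lx/20 - w₀L²/30 - w₀x³/(6L) = 3·(-8)·16·(32/3)/20 - (-8)·16²/30 - (-8)·(32/3)³/(6·16) = -14336/405 kN·m
Load 2 — uniform load w=15 kN/m over full span:
  M_2 = wLx/2 - wL²/12 - wx²/2 = 15·16·(32/3)/2 - 15·16²/12 - 15·(32/3)²/2 = 320/3 kN·m
Load 3 — applied couple M₀=20 kN·m at a=8 m (b=L-a=8):
  M_3 = R_Ax - M_A - M₀  [x>a] with R_A=15/8, M_A=5 = (15/8)·(32/3) - 5 - 20 = -5 kN·m
Superposition: M = Σ M_i = 26839/405 kN·m ≈ 66.269136 kN·m

M(32/3) = 26839/405 kN·m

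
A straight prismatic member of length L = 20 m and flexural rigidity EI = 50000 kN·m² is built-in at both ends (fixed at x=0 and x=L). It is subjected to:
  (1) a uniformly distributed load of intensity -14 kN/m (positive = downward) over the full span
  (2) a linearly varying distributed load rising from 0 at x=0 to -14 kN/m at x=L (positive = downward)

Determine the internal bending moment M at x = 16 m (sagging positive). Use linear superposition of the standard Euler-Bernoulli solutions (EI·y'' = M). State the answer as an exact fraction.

M(16) = 56/5 kN·m

Load 1 — uniform load w=-14 kN/m over full span:
  M_1 = wLx/2 - wL²/12 - wx²/2 = (-14)·20·16/2 - (-14)·20²/12 - (-14)·16²/2 = 56/3 kN·m
Load 2 — triangular load w₀=-14 kN/m (0→w₀ over full span):
  M_2 = 3w₀Lx/20 - w₀L²/30 - w₀x³/(6L) = 3·(-14)·20·16/20 - (-14)·20²/30 - (-14)·16³/(6·20) = -112/15 kN·m
Superposition: M = Σ M_i = 56/5 kN·m ≈ 11.200000 kN·m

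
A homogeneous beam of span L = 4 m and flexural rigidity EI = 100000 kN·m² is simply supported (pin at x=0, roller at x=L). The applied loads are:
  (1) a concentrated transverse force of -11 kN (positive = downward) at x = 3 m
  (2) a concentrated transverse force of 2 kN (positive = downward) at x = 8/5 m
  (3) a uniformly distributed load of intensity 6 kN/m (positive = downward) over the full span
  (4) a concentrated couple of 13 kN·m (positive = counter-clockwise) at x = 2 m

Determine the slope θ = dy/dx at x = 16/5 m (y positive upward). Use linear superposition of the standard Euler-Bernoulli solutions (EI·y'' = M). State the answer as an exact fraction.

Load 1 — point force P=-11 kN at a=3 m (b=L-a=1):
  θ_1 = -Pa(2L²-6Lx+3x²+a²)/(6LEI)  [x>a] = -(-11)·3·(2·4²-6·4·(16/5)+3·(16/5)²+3²)/(6·4·100000) = -1397/20000000 rad
Load 2 — point force P=2 kN at a=8/5 m (b=L-a=12/5):
  θ_2 = -Pa(2L²-6Lx+3x²+a²)/(6LEI)  [x>a] = -2·(8/5)·(2·4²-6·4·(16/5)+3·(16/5)²+(8/5)²)/(6·4·100000) = 6/390625 rad
Load 3 — uniform load w=6 kN/m over full span:
  θ_3 = -w(L³-6Lx²+4x³)/(24EI) = -6·(4³-6·4·(16/5)²+4·(16/5)³)/(24·100000) = 99/781250 rad
Load 4 — applied couple M₀=13 kN·m at a=2 m (b=L-a=2):
  θ_4 = (M₀x²/(2L)-M₀(x-a)+C₁)/EI  [x>a] with C₁=M₀(3b²-L²)/(6L)=-13/6 = (13·(16/5)²/(2·4)-13·((16/5)-2)+(-13/6))/100000 = -169/15000000 rad
Superposition: θ = Σ θ_i = 18289/300000000 rad ≈ 0.000061 rad

θ(16/5) = 18289/300000000 rad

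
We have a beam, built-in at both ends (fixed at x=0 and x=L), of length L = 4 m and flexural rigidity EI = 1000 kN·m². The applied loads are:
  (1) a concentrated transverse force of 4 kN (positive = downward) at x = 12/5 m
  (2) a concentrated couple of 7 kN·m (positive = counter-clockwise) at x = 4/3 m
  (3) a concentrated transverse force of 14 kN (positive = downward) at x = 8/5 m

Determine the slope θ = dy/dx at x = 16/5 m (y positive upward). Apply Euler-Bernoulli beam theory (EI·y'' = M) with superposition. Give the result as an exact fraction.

θ(16/5) = 409/156250 rad

Load 1 — point force P=4 kN at a=12/5 m (b=L-a=8/5):
  θ_1 = Pa²(L-x)(2bL-(3b+a)(L-x))/(2L³EI)  [x>a] = 4·(12/5)²·(4-(16/5))·(2·(8/5)·4-(3·(8/5)+(12/5))·(4-(16/5)))/(2·4³·1000) = 396/390625 rad
Load 2 — applied couple M₀=7 kN·m at a=4/3 m (b=L-a=8/3):
  θ_2 = (R_Ax²/2 - M_Ax - M₀(x-a))/EI  [x>a] with R_A=7/3, M_A=0 = ((7/3)·(16/5)²/2 - 0·(16/5) - 7·((16/5)-(4/3)))/1000 = -7/6250 rad
Load 3 — point force P=14 kN at a=8/5 m (b=L-a=12/5):
  θ_3 = Pa²(L-x)(2bL-(3b+a)(L-x))/(2L³EI)  [x>a] = 14·(8/5)²·(4-(16/5))·(2·(12/5)·4-(3·(12/5)+(8/5))·(4-(16/5)))/(2·4³·1000) = 1064/390625 rad
Superposition: θ = Σ θ_i = 409/156250 rad ≈ 0.002618 rad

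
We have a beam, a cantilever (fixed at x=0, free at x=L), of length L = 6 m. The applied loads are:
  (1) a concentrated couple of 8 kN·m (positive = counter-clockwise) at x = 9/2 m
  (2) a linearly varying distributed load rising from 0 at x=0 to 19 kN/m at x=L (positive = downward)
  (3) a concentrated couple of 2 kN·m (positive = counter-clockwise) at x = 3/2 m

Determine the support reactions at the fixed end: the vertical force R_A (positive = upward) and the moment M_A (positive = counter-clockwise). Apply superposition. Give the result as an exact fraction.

R_A = 57 kN, M_A = 218 kN·m

Load 1 — applied couple M₀=8 kN·m at a=9/2 m (b=L-a=3/2):
  R_A = 0 kN
  M_A = -M₀ = -8 kN·m
Load 2 — triangular load w₀=19 kN/m (0→w₀ over full span):
  R_A = w₀L/2 = 19·6/2 = 57 kN
  M_A = w₀L²/3 = 19·6²/3 = 228 kN·m
Load 3 — applied couple M₀=2 kN·m at a=3/2 m (b=L-a=9/2):
  R_A = 0 kN
  M_A = -M₀ = -2 kN·m
Superposition: R_A = 57 kN, M_A = 218 kN·m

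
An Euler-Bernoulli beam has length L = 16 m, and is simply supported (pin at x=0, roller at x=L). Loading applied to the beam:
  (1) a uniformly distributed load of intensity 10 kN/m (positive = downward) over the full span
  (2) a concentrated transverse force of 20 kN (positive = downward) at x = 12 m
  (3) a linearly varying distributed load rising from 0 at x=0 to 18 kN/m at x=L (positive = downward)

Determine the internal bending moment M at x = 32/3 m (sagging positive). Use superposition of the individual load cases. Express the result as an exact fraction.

M(32/3) = 5600/9 kN·m

Load 1 — uniform load w=10 kN/m over full span:
  M_1 = wx(L-x)/2 = 10·(32/3)·(16-(32/3))/2 = 2560/9 kN·m
Load 2 — point force P=20 kN at a=12 m (b=L-a=4):
  M_2 = Pbx/L  [x≤a] = 20·4·(32/3)/16 = 160/3 kN·m
Load 3 — triangular load w₀=18 kN/m (0→w₀ over full span):
  M_3 = w₀Lx/6 - w₀x³/(6L) = 18·16·(32/3)/6 - 18·(32/3)³/(6·16) = 2560/9 kN·m
Superposition: M = Σ M_i = 5600/9 kN·m ≈ 622.222222 kN·m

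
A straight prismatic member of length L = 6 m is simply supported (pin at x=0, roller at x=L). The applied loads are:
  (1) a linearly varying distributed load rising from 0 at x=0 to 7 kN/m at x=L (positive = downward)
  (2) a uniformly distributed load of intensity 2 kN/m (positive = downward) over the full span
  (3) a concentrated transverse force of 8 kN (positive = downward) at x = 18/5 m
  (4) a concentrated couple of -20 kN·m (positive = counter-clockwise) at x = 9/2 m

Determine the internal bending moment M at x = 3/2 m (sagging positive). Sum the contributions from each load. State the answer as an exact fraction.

M(3/2) = 2623/160 kN·m

Load 1 — triangular load w₀=7 kN/m (0→w₀ over full span):
  M_1 = w₀Lx/6 - w₀x³/(6L) = 7·6·(3/2)/6 - 7·(3/2)³/(6·6) = 315/32 kN·m
Load 2 — uniform load w=2 kN/m over full span:
  M_2 = wx(L-x)/2 = 2·(3/2)·(6-(3/2))/2 = 27/4 kN·m
Load 3 — point force P=8 kN at a=18/5 m (b=L-a=12/5):
  M_3 = Pbx/L  [x≤a] = 8·(12/5)·(3/2)/6 = 24/5 kN·m
Load 4 — applied couple M₀=-20 kN·m at a=9/2 m (b=L-a=3/2):
  M_4 = M₀x/L  [x≤a] = (-20)·(3/2)/6 = -5 kN·m
Superposition: M = Σ M_i = 2623/160 kN·m ≈ 16.393750 kN·m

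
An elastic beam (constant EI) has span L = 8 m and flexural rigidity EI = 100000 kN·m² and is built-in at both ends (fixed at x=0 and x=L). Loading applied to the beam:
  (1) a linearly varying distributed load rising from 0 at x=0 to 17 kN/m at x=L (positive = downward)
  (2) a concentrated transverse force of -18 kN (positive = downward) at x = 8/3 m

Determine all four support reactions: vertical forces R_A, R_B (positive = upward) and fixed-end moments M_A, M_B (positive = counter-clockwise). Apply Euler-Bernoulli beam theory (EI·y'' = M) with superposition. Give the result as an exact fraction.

R_A = 106/15 kN, M_A = 224/15 kN·m, R_B = 644/15 kN, M_B = -656/15 kN·m

Load 1 — triangular load w₀=17 kN/m (0→w₀ over full span):
  R_A = 3w₀L/20 = 3·17·8/20 = 102/5 kN
  M_A = w₀L²/30 = 17·8²/30 = 544/15 kN·m
  R_B = 7w₀L/20 = 7·17·8/20 = 238/5 kN
  M_B = -w₀L²/20 = -17·8²/20 = -272/5 kN·m
Load 2 — point force P=-18 kN at a=8/3 m (b=L-a=16/3):
  R_A = Pb²(3a+b)/L³ = (-18)·(16/3)²·(3·(8/3)+(16/3))/8³ = -40/3 kN
  M_A = Pab²/L² = (-18)·(8/3)·(16/3)²/8² = -64/3 kN·m
  R_B = Pa²(a+3b)/L³ = (-18)·(8/3)²·((8/3)+3·(16/3))/8³ = -14/3 kN
  M_B = -Pa²b/L² = -(-18)·(8/3)²·(16/3)/8² = 32/3 kN·m
Superposition: R_A = 106/15 kN, M_A = 224/15 kN·m, R_B = 644/15 kN, M_B = -656/15 kN·m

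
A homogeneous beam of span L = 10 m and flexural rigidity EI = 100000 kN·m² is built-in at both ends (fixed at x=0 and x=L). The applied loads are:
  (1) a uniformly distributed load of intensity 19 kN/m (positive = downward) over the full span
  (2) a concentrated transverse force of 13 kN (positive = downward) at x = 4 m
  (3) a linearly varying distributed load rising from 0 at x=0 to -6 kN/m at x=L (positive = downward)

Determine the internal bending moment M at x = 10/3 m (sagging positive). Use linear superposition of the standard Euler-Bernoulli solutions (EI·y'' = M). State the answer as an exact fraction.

M(10/3) = 37693/675 kN·m

Load 1 — uniform load w=19 kN/m over full span:
  M_1 = wLx/2 - wL²/12 - wx²/2 = 19·10·(10/3)/2 - 19·10²/12 - 19·(10/3)²/2 = 475/9 kN·m
Load 2 — point force P=13 kN at a=4 m (b=L-a=6):
  M_2 = Pb²(3a+b)x/L³ - Pab²/L²  [x≤a] = 13·6²·(3·4+6)·(10/3)/10³ - 13·4·6²/10² = 234/25 kN·m
Load 3 — triangular load w₀=-6 kN/m (0→w₀ over full span):
  M_3 = 3w₀Lx/20 - w₀L²/30 - w₀x³/(6L) = 3·(-6)·10·(10/3)/20 - (-6)·10²/30 - (-6)·(10/3)³/(6·10) = -170/27 kN·m
Superposition: M = Σ M_i = 37693/675 kN·m ≈ 55.841481 kN·m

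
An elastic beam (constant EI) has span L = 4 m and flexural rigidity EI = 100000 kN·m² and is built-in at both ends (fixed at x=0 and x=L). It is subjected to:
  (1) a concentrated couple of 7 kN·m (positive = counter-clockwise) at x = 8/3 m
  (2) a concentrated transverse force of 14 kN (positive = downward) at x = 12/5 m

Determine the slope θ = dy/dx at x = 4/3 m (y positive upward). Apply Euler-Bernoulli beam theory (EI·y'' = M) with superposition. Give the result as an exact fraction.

Load 1 — applied couple M₀=7 kN·m at a=8/3 m (b=L-a=4/3):
  θ_1 = (R_Ax²/2 - M_Ax)/EI  [x≤a] with R_A=7/3, M_A=7/3 = ((7/3)·(4/3)²/2 - (7/3)·(4/3))/100000 = -7/675000 rad
Load 2 — point force P=14 kN at a=12/5 m (b=L-a=8/5):
  θ_2 = -Pb²x(2aL-(3a+b)x)/(2L³EI)  [x≤a] = -14·(8/5)²·(4/3)·(2·(12/5)·4-(3·(12/5)+(8/5))·(4/3))/(2·4³·100000) = -98/3515625 rad
Superposition: θ = Σ θ_i = -3227/84375000 rad ≈ -0.000038 rad

θ(4/3) = -3227/84375000 rad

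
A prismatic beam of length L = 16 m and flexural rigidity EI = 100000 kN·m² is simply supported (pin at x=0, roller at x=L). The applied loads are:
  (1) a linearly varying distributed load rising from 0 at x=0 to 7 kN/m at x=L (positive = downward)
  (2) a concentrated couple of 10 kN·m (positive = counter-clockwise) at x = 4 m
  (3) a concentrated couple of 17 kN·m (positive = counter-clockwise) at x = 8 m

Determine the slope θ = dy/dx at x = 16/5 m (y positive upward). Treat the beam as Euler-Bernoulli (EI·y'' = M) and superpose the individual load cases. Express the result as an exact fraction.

θ(16/5) = -2521177/562500000 rad

Load 1 — triangular load w₀=7 kN/m (0→w₀ over full span):
  θ_1 = -w₀(7L⁴-30L²x²+15x⁴)/(360LEI) = -7·(7·16⁴-30·16²·(16/5)²+15·(16/5)⁴)/(360·16·100000) = -81536/17578125 rad
Load 2 — applied couple M₀=10 kN·m at a=4 m (b=L-a=12):
  θ_2 = (M₀x²/(2L)+C₁)/EI  [x≤a] with C₁=M₀(3b²-L²)/(6L)=55/3 = (10·(16/5)²/(2·16)+(55/3))/100000 = 323/1500000 rad
Load 3 — applied couple M₀=17 kN·m at a=8 m (b=L-a=8):
  θ_3 = (M₀x²/(2L)+C₁)/EI  [x≤a] with C₁=M₀(3b²-L²)/(6L)=-34/3 = (17·(16/5)²/(2·16)+(-34/3))/100000 = -221/3750000 rad
Superposition: θ = Σ θ_i = -2521177/562500000 rad ≈ -0.004482 rad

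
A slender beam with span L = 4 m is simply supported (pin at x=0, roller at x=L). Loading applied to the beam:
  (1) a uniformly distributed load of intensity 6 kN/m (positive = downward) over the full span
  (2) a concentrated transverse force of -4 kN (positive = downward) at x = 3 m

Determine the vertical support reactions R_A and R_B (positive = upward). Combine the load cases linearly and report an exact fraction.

Load 1 — uniform load w=6 kN/m over full span:
  R_A = wL/2 = 6·4/2 = 12 kN
  R_B = wL/2 = 6·4/2 = 12 kN
Load 2 — point force P=-4 kN at a=3 m (b=L-a=1):
  R_A = Pb/L = (-4)·1/4 = -1 kN
  R_B = Pa/L = (-4)·3/4 = -3 kN
Superposition: R_A = 11 kN, R_B = 9 kN

R_A = 11 kN, R_B = 9 kN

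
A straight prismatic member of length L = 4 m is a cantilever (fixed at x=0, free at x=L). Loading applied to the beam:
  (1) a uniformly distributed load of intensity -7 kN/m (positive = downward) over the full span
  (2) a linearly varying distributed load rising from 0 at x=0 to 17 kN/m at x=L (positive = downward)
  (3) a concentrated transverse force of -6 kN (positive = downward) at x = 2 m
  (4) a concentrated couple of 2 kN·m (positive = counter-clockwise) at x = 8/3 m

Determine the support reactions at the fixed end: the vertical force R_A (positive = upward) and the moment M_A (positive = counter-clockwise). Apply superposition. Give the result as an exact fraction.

Load 1 — uniform load w=-7 kN/m over full span:
  R_A = wL = (-7)·4 = -28 kN
  M_A = wL²/2 = (-7)·4²/2 = -56 kN·m
Load 2 — triangular load w₀=17 kN/m (0→w₀ over full span):
  R_A = w₀L/2 = 17·4/2 = 34 kN
  M_A = w₀L²/3 = 17·4²/3 = 272/3 kN·m
Load 3 — point force P=-6 kN at a=2 m (b=L-a=2):
  R_A = P = (-6) = -6 kN
  M_A = Pa = (-6)·2 = -12 kN·m
Load 4 — applied couple M₀=2 kN·m at a=8/3 m (b=L-a=4/3):
  R_A = 0 kN
  M_A = -M₀ = -2 kN·m
Superposition: R_A = 0 kN, M_A = 62/3 kN·m

R_A = 0 kN, M_A = 62/3 kN·m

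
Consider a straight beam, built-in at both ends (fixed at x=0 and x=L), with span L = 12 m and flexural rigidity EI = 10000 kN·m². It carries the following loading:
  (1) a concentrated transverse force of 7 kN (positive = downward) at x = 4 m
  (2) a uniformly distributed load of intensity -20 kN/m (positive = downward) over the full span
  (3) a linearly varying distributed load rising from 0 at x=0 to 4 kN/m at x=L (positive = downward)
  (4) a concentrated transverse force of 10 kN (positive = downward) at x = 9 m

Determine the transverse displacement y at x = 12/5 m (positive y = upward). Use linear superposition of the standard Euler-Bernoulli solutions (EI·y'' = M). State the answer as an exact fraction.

y(12/5) = 17200607/468750000 m

Load 1 — point force P=7 kN at a=4 m (b=L-a=8):
  y_1 = -Pb²x²(3aL-(3a+b)x)/(6L³EI)  [x≤a] = -7·8²·(12/5)²·(3·4·12-(3·4+8)·(12/5))/(6·12³·10000) = -112/46875 m
Load 2 — uniform load w=-20 kN/m over full span:
  y_2 = -wx²(L-x)²/(24EI) = -(-20)·(12/5)²·(12-(12/5))²/(24·10000) = 3456/78125 m
Load 3 — triangular load w₀=4 kN/m (0→w₀ over full span):
  y_3 = -w₀x²(L-x)²(x+2L)/(120LEI) = -4·(12/5)²·(12-(12/5))²·((12/5)+2·12)/(120·12·10000) = -38016/9765625 m
Load 4 — point force P=10 kN at a=9 m (b=L-a=3):
  y_4 = -Pb²x²(3aL-(3a+b)x)/(6L³EI)  [x≤a] = -10·3²·(12/5)²·(3·9·12-(3·9+3)·(12/5))/(6·12³·10000) = -63/50000 m
Superposition: y = Σ y_i = 17200607/468750000 m ≈ 0.036695 m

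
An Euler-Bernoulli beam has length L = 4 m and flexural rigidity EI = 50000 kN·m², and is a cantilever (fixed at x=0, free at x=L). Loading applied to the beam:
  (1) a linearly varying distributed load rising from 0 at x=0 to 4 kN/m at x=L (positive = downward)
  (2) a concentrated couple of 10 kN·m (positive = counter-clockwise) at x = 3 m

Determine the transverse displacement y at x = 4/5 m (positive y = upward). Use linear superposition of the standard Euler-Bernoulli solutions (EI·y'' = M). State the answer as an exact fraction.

y(4/5) = -8633/146484375 m

Load 1 — triangular load w₀=4 kN/m (0→w₀ over full span):
  y_1 = (w₀Lx³/12-w₀L²x²/6-w₀x⁵/(120L))/EI = (4·4·(4/5)³/12-4·4²·(4/5)²/6-4·(4/5)⁵/(120·4))/50000 = -18008/146484375 m
Load 2 — applied couple M₀=10 kN·m at a=3 m (b=L-a=1):
  y_2 = M₀x²/(2EI)  [x≤a] = 10·(4/5)²/(2·50000) = 1/15625 m
Superposition: y = Σ y_i = -8633/146484375 m ≈ -0.000059 m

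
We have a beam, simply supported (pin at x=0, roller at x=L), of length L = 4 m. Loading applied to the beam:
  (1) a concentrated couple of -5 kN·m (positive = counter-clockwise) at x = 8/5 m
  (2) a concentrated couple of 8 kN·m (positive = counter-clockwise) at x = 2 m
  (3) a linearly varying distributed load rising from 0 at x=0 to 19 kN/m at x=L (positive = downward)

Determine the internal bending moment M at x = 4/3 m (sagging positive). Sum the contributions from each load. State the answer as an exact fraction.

M(4/3) = 1297/81 kN·m

Load 1 — applied couple M₀=-5 kN·m at a=8/5 m (b=L-a=12/5):
  M_1 = M₀x/L  [x≤a] = (-5)·(4/3)/4 = -5/3 kN·m
Load 2 — applied couple M₀=8 kN·m at a=2 m (b=L-a=2):
  M_2 = M₀x/L  [x≤a] = 8·(4/3)/4 = 8/3 kN·m
Load 3 — triangular load w₀=19 kN/m (0→w₀ over full span):
  M_3 = w₀Lx/6 - w₀x³/(6L) = 19·4·(4/3)/6 - 19·(4/3)³/(6·4) = 1216/81 kN·m
Superposition: M = Σ M_i = 1297/81 kN·m ≈ 16.012346 kN·m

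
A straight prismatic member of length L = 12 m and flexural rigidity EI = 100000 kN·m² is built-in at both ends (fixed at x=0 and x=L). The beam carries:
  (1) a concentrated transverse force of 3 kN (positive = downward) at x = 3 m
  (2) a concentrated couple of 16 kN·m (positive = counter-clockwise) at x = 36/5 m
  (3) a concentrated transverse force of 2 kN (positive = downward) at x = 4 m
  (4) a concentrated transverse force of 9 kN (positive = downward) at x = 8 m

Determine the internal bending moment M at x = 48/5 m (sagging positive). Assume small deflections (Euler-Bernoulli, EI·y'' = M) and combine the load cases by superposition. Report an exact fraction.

Load 1 — point force P=3 kN at a=3 m (b=L-a=9):
  M_1 = Pa²(a+3b)(L-x)/L³ - Pa²b/L²  [x>a] = 3·3²·(3+3·9)·(12-(48/5))/12³ - 3·3²·9/12² = -9/16 kN·m
Load 2 — applied couple M₀=16 kN·m at a=36/5 m (b=L-a=24/5):
  M_2 = R_Ax - M_A - M₀  [x>a] with R_A=48/25, M_A=128/25 = (48/25)·(48/5) - (128/25) - 16 = -336/125 kN·m
Load 3 — point force P=2 kN at a=4 m (b=L-a=8):
  M_3 = Pa²(a+3b)(L-x)/L³ - Pa²b/L²  [x>a] = 2·4²·(4+3·8)·(12-(48/5))/12³ - 2·4²·8/12² = -8/15 kN·m
Load 4 — point force P=9 kN at a=8 m (b=L-a=4):
  M_4 = Pa²(a+3b)(L-x)/L³ - Pa²b/L²  [x>a] = 9·8²·(8+3·4)·(12-(48/5))/12³ - 9·8²·4/12² = 0 kN·m
Superposition: M = Σ M_i = -22703/6000 kN·m ≈ -3.783833 kN·m

M(48/5) = -22703/6000 kN·m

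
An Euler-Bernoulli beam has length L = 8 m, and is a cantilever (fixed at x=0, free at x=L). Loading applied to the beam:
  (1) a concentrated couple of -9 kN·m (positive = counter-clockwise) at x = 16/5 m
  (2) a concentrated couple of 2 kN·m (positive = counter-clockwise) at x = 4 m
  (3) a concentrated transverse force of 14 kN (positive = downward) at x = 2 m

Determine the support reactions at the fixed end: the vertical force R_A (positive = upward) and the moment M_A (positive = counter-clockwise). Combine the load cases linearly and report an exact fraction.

Load 1 — applied couple M₀=-9 kN·m at a=16/5 m (b=L-a=24/5):
  R_A = 0 kN
  M_A = -M₀ = -(-9) = 9 kN·m
Load 2 — applied couple M₀=2 kN·m at a=4 m (b=L-a=4):
  R_A = 0 kN
  M_A = -M₀ = -2 kN·m
Load 3 — point force P=14 kN at a=2 m (b=L-a=6):
  R_A = P = 14 kN
  M_A = Pa = 14·2 = 28 kN·m
Superposition: R_A = 14 kN, M_A = 35 kN·m

R_A = 14 kN, M_A = 35 kN·m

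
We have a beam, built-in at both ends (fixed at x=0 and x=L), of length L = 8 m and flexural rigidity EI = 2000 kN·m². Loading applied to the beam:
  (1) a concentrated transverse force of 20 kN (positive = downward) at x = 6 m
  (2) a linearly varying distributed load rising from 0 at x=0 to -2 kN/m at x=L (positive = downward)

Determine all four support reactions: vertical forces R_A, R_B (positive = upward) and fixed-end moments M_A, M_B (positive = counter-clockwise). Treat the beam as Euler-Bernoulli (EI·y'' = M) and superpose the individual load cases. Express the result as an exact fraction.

R_A = 29/40 kN, M_A = 97/30 kN·m, R_B = 451/40 kN, M_B = -161/10 kN·m

Load 1 — point force P=20 kN at a=6 m (b=L-a=2):
  R_A = Pb²(3a+b)/L³ = 20·2²·(3·6+2)/8³ = 25/8 kN
  M_A = Pab²/L² = 20·6·2²/8² = 15/2 kN·m
  R_B = Pa²(a+3b)/L³ = 20·6²·(6+3·2)/8³ = 135/8 kN
  M_B = -Pa²b/L² = -20·6²·2/8² = -45/2 kN·m
Load 2 — triangular load w₀=-2 kN/m (0→w₀ over full span):
  R_A = 3w₀L/20 = 3·(-2)·8/20 = -12/5 kN
  M_A = w₀L²/30 = (-2)·8²/30 = -64/15 kN·m
  R_B = 7w₀L/20 = 7·(-2)·8/20 = -28/5 kN
  M_B = -w₀L²/20 = -(-2)·8²/20 = 32/5 kN·m
Superposition: R_A = 29/40 kN, M_A = 97/30 kN·m, R_B = 451/40 kN, M_B = -161/10 kN·m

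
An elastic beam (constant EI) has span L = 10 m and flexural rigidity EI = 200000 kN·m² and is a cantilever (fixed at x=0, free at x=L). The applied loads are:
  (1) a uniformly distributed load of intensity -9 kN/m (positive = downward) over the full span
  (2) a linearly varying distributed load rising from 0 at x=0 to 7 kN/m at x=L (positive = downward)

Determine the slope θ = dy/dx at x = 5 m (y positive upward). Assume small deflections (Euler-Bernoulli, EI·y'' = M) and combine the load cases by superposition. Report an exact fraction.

θ(5) = 217/76800 rad

Load 1 — uniform load w=-9 kN/m over full span:
  θ_1 = -wx(x²-3Lx+3L²)/(6EI) = -(-9)·5·(5²-3·10·5+3·10²)/(6·200000) = 21/3200 rad
Load 2 — triangular load w₀=7 kN/m (0→w₀ over full span):
  θ_2 = (w₀Lx²/4-w₀L²x/3-w₀x⁴/(24L))/EI = (7·10·5²/4-7·10²·5/3-7·5⁴/(24·10))/200000 = -287/76800 rad
Superposition: θ = Σ θ_i = 217/76800 rad ≈ 0.002826 rad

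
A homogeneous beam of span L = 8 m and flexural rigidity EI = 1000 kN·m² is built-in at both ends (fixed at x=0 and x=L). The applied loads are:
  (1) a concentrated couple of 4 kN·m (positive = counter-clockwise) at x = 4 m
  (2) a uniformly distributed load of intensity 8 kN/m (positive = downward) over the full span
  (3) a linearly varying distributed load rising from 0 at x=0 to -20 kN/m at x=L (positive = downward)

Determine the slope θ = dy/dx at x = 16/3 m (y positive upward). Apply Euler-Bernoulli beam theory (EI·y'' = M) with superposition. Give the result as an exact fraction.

θ(16/3) = -128/30375 rad

Load 1 — applied couple M₀=4 kN·m at a=4 m (b=L-a=4):
  θ_1 = (R_Ax²/2 - M_Ax - M₀(x-a))/EI  [x>a] with R_A=3/4, M_A=1 = ((3/4)·(16/3)²/2 - 1·(16/3) - 4·((16/3)-4))/1000 = 0 rad
Load 2 — uniform load w=8 kN/m over full span:
  θ_2 = -wx(L-x)(L-2x)/(12EI) = -8·(16/3)·(8-(16/3))·(8-2·(16/3))/(12·1000) = 256/10125 rad
Load 3 — triangular load w₀=-20 kN/m (0→w₀ over full span):
  θ_3 = -w₀(2x(L-x)(L-2x)(x+2L)+x²(L-x)²)/(120LEI) = -(-20)·(2·(16/3)·(8-(16/3))·(8-2·(16/3))·((16/3)+2·8)+(16/3)²·(8-(16/3))²)/(120·8·1000) = -896/30375 rad
Superposition: θ = Σ θ_i = -128/30375 rad ≈ -0.004214 rad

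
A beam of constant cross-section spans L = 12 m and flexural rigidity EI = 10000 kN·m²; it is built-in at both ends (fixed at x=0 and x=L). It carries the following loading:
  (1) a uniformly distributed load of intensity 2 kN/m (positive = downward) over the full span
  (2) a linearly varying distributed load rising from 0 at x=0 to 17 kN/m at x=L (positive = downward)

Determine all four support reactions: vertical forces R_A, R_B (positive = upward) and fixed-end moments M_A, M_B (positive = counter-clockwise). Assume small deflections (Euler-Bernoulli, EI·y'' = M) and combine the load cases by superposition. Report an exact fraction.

R_A = 213/5 kN, M_A = 528/5 kN·m, R_B = 417/5 kN, M_B = -732/5 kN·m

Load 1 — uniform load w=2 kN/m over full span:
  R_A = wL/2 = 2·12/2 = 12 kN
  M_A = wL²/12 = 2·12²/12 = 24 kN·m
  R_B = wL/2 = 2·12/2 = 12 kN
  M_B = -wL²/12 = -2·12²/12 = -24 kN·m
Load 2 — triangular load w₀=17 kN/m (0→w₀ over full span):
  R_A = 3w₀L/20 = 3·17·12/20 = 153/5 kN
  M_A = w₀L²/30 = 17·12²/30 = 408/5 kN·m
  R_B = 7w₀L/20 = 7·17·12/20 = 357/5 kN
  M_B = -w₀L²/20 = -17·12²/20 = -612/5 kN·m
Superposition: R_A = 213/5 kN, M_A = 528/5 kN·m, R_B = 417/5 kN, M_B = -732/5 kN·m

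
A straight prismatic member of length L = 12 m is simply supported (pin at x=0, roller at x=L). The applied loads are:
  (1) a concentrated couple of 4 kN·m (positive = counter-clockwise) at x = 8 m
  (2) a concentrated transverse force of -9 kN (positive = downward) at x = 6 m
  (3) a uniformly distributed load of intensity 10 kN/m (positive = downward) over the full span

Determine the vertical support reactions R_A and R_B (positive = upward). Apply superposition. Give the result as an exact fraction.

R_A = 335/6 kN, R_B = 331/6 kN

Load 1 — applied couple M₀=4 kN·m at a=8 m (b=L-a=4):
  R_A = M₀/L = 4/12 = 1/3 kN
  R_B = -M₀/L = -4/12 = -1/3 kN
Load 2 — point force P=-9 kN at a=6 m (b=L-a=6):
  R_A = Pb/L = (-9)·6/12 = -9/2 kN
  R_B = Pa/L = (-9)·6/12 = -9/2 kN
Load 3 — uniform load w=10 kN/m over full span:
  R_A = wL/2 = 10·12/2 = 60 kN
  R_B = wL/2 = 10·12/2 = 60 kN
Superposition: R_A = 335/6 kN, R_B = 331/6 kN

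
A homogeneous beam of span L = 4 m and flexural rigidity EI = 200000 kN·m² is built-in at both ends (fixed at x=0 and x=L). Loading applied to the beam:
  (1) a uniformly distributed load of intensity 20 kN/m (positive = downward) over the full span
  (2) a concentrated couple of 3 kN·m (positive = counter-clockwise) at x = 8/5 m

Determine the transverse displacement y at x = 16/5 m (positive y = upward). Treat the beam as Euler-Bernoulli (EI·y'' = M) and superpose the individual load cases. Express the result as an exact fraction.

Load 1 — uniform load w=20 kN/m over full span:
  y_1 = -wx²(L-x)²/(24EI) = -20·(16/5)²·(4-(16/5))²/(24·200000) = -32/1171875 m
Load 2 — applied couple M₀=3 kN·m at a=8/5 m (b=L-a=12/5):
  y_2 = (R_Ax³/6 - M_Ax²/2 - M₀(x-a)²/2)/EI  [x>a] with R_A=27/25, M_A=9/25 = ((27/25)·(16/5)³/6 - (9/25)·(16/5)²/2 - 3·((16/5)-(8/5))²/2)/200000 = 21/19531250 m
Superposition: y = Σ y_i = -1537/58593750 m ≈ -0.000026 m

y(16/5) = -1537/58593750 m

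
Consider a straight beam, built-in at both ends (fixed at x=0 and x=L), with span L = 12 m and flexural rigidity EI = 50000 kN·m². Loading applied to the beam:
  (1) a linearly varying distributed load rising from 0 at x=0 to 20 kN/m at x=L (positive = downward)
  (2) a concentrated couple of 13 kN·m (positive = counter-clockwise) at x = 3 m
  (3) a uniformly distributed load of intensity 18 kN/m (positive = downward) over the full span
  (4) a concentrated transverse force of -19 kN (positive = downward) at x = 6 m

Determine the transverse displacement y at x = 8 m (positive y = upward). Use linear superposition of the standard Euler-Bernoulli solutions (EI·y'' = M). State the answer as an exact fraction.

y(8) = -3877/180000 m

Load 1 — triangular load w₀=20 kN/m (0→w₀ over full span):
  y_1 = -w₀x²(L-x)²(x+2L)/(120LEI) = -20·8²·(12-8)²·(8+2·12)/(120·12·50000) = -256/28125 m
Load 2 — applied couple M₀=13 kN·m at a=3 m (b=L-a=9):
  y_2 = (R_Ax³/6 - M_Ax²/2 - M₀(x-a)²/2)/EI  [x>a] with R_A=39/32, M_A=-39/16 = ((39/32)·8³/6 - (-39/16)·8²/2 - 13·(8-3)²/2)/50000 = 39/100000 m
Load 3 — uniform load w=18 kN/m over full span:
  y_3 = -wx²(L-x)²/(24EI) = -18·8²·(12-8)²/(24·50000) = -48/3125 m
Load 4 — point force P=-19 kN at a=6 m (b=L-a=6):
  y_4 = -Pa²(L-x)²(3bL-(3b+a)(L-x))/(6L³EI)  [x>a] = -(-19)·6²·(12-8)²·(3·6·12-(3·6+6)·(12-8))/(6·12³·50000) = 19/7500 m
Superposition: y = Σ y_i = -3877/180000 m ≈ -0.021539 m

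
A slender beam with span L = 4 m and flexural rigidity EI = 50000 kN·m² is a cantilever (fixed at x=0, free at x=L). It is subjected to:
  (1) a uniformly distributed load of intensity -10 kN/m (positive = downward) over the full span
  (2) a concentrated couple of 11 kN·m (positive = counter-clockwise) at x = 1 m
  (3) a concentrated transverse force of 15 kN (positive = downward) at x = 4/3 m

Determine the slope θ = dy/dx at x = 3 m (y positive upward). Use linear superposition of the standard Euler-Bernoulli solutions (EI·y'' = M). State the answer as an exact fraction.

θ(3) = 77/37500 rad

Load 1 — uniform load w=-10 kN/m over full span:
  θ_1 = -wx(x²-3Lx+3L²)/(6EI) = -(-10)·3·(3²-3·4·3+3·4²)/(6·50000) = 21/10000 rad
Load 2 — applied couple M₀=11 kN·m at a=1 m (b=L-a=3):
  θ_2 = M₀a/EI  [x>a] = 11·1/50000 = 11/50000 rad
Load 3 — point force P=15 kN at a=4/3 m (b=L-a=8/3):
  θ_3 = -Pa²/(2EI)  [x>a] = -15·(4/3)²/(2·50000) = -1/3750 rad
Superposition: θ = Σ θ_i = 77/37500 rad ≈ 0.002053 rad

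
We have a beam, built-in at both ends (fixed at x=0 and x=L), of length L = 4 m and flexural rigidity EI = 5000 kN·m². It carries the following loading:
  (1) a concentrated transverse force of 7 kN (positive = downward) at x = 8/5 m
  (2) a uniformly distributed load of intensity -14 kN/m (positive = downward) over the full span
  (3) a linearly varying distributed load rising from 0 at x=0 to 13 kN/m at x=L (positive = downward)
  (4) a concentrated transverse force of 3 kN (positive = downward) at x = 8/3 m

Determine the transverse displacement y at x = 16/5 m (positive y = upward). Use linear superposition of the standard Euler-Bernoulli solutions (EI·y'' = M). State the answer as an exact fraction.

y(16/5) = 42496/263671875 m

Load 1 — point force P=7 kN at a=8/5 m (b=L-a=12/5):
  y_1 = -Pa²(L-x)²(3bL-(3b+a)(L-x))/(6L³EI)  [x>a] = -7·(8/5)²·(4-(16/5))²·(3·(12/5)·4-(3·(12/5)+(8/5))·(4-(16/5)))/(6·4³·5000) = -3808/29296875 m
Load 2 — uniform load w=-14 kN/m over full span:
  y_2 = -wx²(L-x)²/(24EI) = -(-14)·(16/5)²·(4-(16/5))²/(24·5000) = 896/1171875 m
Load 3 — triangular load w₀=13 kN/m (0→w₀ over full span):
  y_3 = -w₀x²(L-x)²(x+2L)/(120LEI) = -13·(16/5)²·(4-(16/5))²·((16/5)+2·4)/(120·4·5000) = -11648/29296875 m
Load 4 — point force P=3 kN at a=8/3 m (b=L-a=4/3):
  y_4 = -Pa²(L-x)²(3bL-(3b+a)(L-x))/(6L³EI)  [x>a] = -3·(8/3)²·(4-(16/5))²·(3·(4/3)·4-(3·(4/3)+(8/3))·(4-(16/5)))/(6·4³·5000) = -32/421875 m
Superposition: y = Σ y_i = 42496/263671875 m ≈ 0.000161 m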